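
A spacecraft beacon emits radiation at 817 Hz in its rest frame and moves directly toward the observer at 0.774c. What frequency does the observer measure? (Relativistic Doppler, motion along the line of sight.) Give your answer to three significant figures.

2290 Hz

Relativistic Doppler (source moving toward): f_obs = f_src · √((1+β)/(1−β)).
With β = 0.774: factor = √(1.774/0.226) = 2.8017.
f_obs = 817 × 2.8017 = 2290 Hz.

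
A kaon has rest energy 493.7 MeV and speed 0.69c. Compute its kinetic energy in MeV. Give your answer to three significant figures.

188 MeV

With β = 0.69, γ = 1/√(1 − 0.69²) = 1/√0.5239 = 1.38158.
Kinetic energy: K = (γ − 1)mc² = (1.38158 − 1) × 493.7 MeV = 0.38158 × 493.7 = 188 MeV.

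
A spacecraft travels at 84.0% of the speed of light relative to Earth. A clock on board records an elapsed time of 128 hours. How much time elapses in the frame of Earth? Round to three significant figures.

236 hours

Lorentz factor: γ = (1 − 0.7056)^(−1/2) = 1.843.
Time dilation: Δt = γ·Δτ = 1.843 × 128 = 236 hours.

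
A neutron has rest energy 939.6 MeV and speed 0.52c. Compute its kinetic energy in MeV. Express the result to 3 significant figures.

γ = 1/√(1 − β²) = 1/√(1 − 0.2704) = 1/√0.7296 = 1/0.854166 = 1.17073.
Kinetic energy: K = (γ − 1)mc² = (1.17073 − 1) × 939.6 MeV = 0.17073 × 939.6 = 160 MeV.

160 MeV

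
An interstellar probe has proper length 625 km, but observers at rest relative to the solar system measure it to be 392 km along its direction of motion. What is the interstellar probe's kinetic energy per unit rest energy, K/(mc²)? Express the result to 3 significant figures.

0.594

From L = L₀/γ: γ = 625/392 = 1.59439.
K/(mc²) = γ − 1 = 1.59439 − 1 = 0.594.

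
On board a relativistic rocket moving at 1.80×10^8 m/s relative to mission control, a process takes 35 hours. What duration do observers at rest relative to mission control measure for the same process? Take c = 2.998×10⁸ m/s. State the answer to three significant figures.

β = v/c = (1.80×10^8 m/s)/(2.998×10⁸ m/s) = 0.6004.
γ = 1/√(1 − β²) = 1/√(1 − 0.36048016) = 1/√0.63951984 = 1/0.7997 = 1.2505.
The onboard clock measures proper time, so the interval in the rest frame of mission control is dilated: Δt = γ·Δτ = 1.2505 × 35 hours = 43.8 hours.

43.8 hours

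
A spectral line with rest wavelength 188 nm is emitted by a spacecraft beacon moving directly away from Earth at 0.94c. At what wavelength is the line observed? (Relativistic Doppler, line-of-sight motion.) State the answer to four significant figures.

1069 nm

Relativistic Doppler for wavelength: λ_obs = λ_src · √((1+β)/(1−β)).
With β = 0.94: factor = √(1.94/0.06) = 5.6862.
λ_obs = 188 × 5.6862 = 1069 nm.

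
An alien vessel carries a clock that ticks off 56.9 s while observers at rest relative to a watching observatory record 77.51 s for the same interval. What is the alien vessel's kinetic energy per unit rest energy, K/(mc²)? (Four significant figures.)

The time-dilation ratio gives γ = 77.51/56.9 = 1.36221.
Since K = (γ−1)mc², K/(mc²) = 1.36221 − 1 = 0.3622.

0.3622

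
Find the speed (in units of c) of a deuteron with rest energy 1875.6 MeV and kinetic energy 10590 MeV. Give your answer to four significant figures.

0.9886c

K = (γ−1)mc², so γ = 1 + 10590/1875.6 = 6.6462.
Then v/c = √(1 − γ⁻²) = √(1 − 0.0226388) = √0.9773612 = 0.9886.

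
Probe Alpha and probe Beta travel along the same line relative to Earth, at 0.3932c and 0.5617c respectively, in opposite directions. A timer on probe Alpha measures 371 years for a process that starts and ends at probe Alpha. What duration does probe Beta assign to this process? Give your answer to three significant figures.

Speed of probe Alpha in probe Beta's frame: u = (v_A + v_B)/(1 + v_A v_B/c²) = (0.3932 + 0.5617)/(1 + 0.3932×0.5617) = 0.9549/1.22086044 = 0.78215; |u| = 0.78215c.
γ for this relative speed: γ = 1/√(1 − 0.611759) = 1.6049.
Probe Alpha's interval is proper; time dilation gives Δt_B = γΔτ = 1.6049 × 371 years = 595 years.

595 years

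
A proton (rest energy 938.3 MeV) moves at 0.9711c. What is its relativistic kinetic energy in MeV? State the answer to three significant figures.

With β = 0.9711, γ = 1/√(1 − 0.9711²) = 1/√0.05696479 = 4.1898.
Kinetic energy: K = (γ − 1)mc² = (4.1898 − 1) × 938.3 MeV = 3.1898 × 938.3 = 2990 MeV.

2990 MeV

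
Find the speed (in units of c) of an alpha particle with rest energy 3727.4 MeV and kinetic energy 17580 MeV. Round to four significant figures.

γ = 1 + K/(mc²) = 1 + 17580/3727.4 = 5.7164.
β = √(1 − 1/γ²) = √(1 − 0.0306024) = √0.9693976 = 0.9846.

0.9846c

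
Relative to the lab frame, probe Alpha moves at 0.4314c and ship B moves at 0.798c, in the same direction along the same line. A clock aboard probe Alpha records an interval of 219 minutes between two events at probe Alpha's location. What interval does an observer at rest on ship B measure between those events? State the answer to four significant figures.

Transform probe Alpha's velocity into ship B's frame: (0.4314 − 0.798)/(1 − 0.4314·0.798) = −0.3666/0.6557428, so the relative speed is 0.55906c.
At |u| = 0.55906c, γ = (1 − 0.312548)^(−1/2) = 1.2061.
The clock on probe Alpha records proper time, so ship B measures Δt = γΔτ = 1.2061 × 219 = 264.1 minutes.

264.1 minutes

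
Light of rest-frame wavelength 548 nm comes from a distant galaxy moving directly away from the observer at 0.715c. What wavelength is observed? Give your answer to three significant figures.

1340 nm

Relativistic Doppler for wavelength: λ_obs = λ_src · √((1+β)/(1−β)).
With β = 0.715: factor = √(1.715/0.285) = 2.4531.
λ_obs = 548 × 2.4531 = 1340 nm.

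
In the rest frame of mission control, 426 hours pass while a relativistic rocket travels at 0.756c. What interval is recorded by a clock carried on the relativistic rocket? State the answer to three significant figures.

β² = 0.571536, so γ = 1/√0.428464 = 1.5277.
The relativistic rocket's clock runs slow as seen from mission control, so Δτ = Δt/γ = 426/1.5277 = 279 hours.

279 hours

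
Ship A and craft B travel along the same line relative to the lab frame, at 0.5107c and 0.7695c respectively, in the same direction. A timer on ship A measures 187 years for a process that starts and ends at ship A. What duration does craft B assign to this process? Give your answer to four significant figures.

Speed of ship A in craft B's frame: u = (v_A − v_B)/(1 − v_A v_B/c²) = (0.5107 − 0.7695)/(1 − 0.5107×0.7695) = −0.2588/0.60701635 = −0.42635; |u| = 0.42635c.
At |u| = 0.42635c, γ = (1 − 0.181774)^(−1/2) = 1.1055.
Ship A's interval is proper; time dilation gives Δt_B = γΔτ = 1.1055 × 187 years = 206.7 years.

206.7 years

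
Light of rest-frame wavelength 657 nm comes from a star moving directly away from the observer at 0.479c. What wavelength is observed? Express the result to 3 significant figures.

1110 nm

Relativistic Doppler for wavelength: λ_obs = λ_src · √((1+β)/(1−β)).
With β = 0.479: factor = √(1.479/0.521) = 1.6849.
λ_obs = 657 × 1.6849 = 1110 nm.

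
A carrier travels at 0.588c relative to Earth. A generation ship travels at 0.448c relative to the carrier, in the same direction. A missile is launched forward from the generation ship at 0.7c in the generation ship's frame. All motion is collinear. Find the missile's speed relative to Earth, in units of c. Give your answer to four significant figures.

First combine the missile and generation ship (S''→S'): u₁ = (0.7 + 0.448)/(1 + 0.7×0.448) = 1.148/1.3136 = 0.87393.
Then combine with the carrier (S'→S): u = (0.87393 + 0.588)/(1 + 0.87393×0.588) = 1.46193/1.51387084 = 0.96569.

0.9657c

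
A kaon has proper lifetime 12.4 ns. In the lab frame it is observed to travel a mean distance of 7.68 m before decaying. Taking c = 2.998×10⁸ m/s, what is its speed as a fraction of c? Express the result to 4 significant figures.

Lab distance = (lab lifetime)·v = γτ·βc, so βγ = d/(cτ) = 7.680/(2.998×10⁸ × 1.240×10^-8) = 2.0659.
With βγ = 2.0659: γ² = 1 + (βγ)² = 5.26794, and β = (βγ)/γ = 2.0659/2.2952 = 0.9001.

0.9001c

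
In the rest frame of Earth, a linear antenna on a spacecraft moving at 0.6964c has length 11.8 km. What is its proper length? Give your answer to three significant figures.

β² = 0.48497296, so γ = 1/√0.51502704 = 1.3934.
Proper length: L₀ = γ·L = 1.3934 × 11.8 = 16.4 km.

16.4 km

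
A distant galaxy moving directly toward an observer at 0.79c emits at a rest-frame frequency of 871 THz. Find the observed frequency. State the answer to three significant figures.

Relativistic Doppler (source moving toward): f_obs = f_src · √((1+β)/(1−β)).
With β = 0.79: factor = √(1.79/0.21) = 2.9196.
f_obs = 871 × 2.9196 = 2540 THz.

2540 THz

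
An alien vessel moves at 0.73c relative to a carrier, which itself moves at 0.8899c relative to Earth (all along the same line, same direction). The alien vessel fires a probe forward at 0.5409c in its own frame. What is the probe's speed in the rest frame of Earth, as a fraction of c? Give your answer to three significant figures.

Apply u = (u'+v)/(1+u'v) twice. Probe in the carrier frame: (0.5409+0.73)/(1+0.5409·0.73) = 1.2709/1.394857 = 0.91113c.
That velocity, transformed to the rest frame of Earth: (0.91113+0.8899)/(1+0.91113·0.8899) = 1.80103/1.810814587 = 0.9946c.

0.995c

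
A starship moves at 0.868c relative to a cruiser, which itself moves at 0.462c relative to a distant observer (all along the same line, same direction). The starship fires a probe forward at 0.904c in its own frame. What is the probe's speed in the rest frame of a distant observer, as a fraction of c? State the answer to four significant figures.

0.9974c

Compose velocities in two stages. Stage 1 (into S'): u₁ = (0.904+0.868)/(1+0.904×0.868) = 0.9929.
Stage 2 (into S): u = (0.9929+0.462)/(1+0.9929×0.462) = 0.99738, so the speed is 0.9974c.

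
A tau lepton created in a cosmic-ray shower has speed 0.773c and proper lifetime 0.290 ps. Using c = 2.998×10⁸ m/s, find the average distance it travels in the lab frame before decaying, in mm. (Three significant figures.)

0.106 mm

With β = 0.773, γ = 1/√(1 − 0.773²) = 1/√0.402471 = 1.5763.
Lab-frame lifetime: Δt = γτ = 1.5763 × 0.290 ps = 0.45713 ps.
Distance: d = vΔt = 0.773 × 2.998×10⁸ m/s × 4.5713×10^-13 s = 1.06×10^-4 m = 0.106 mm.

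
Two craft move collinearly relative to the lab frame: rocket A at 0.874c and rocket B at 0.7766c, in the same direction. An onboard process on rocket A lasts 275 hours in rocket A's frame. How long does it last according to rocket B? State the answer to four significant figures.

288.6 hours

Transform rocket A's velocity into rocket B's frame: (0.874 − 0.7766)/(1 − 0.874·0.7766) = 0.0974/0.3212516, so the relative speed is 0.30319c.
γ for this relative speed: γ = 1/√(1 − 0.0919242) = 1.0494.
The clock on rocket A records proper time, so rocket B measures Δt = γΔτ = 1.0494 × 275 = 288.6 hours.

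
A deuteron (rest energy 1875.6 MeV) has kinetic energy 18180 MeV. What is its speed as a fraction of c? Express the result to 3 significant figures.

0.996c

γ = 1 + K/(mc²) = 1 + 18180/1875.6 = 10.693.
β = √(1 − 1/γ²) = √(1 − 0.00874583) = √0.99125417 = 0.996.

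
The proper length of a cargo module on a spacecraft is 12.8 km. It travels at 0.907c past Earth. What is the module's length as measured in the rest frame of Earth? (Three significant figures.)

β² = 0.822649, so γ = 1/√0.177351 = 2.3746.
Along the direction of motion the measured length is L₀/γ = 12.8/2.3746 = 5.39 km.

5.39 km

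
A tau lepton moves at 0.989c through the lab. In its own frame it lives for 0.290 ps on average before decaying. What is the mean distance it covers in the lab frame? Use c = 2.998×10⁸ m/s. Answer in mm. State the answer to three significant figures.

0.581 mm

With β = 0.989, γ = 1/√(1 − 0.989²) = 1/√0.021879 = 6.7606.
Lab-frame lifetime: Δt = γτ = 6.7606 × 0.290 ps = 1.9606 ps.
Distance: d = vΔt = 0.989 × 2.998×10⁸ m/s × 1.9606×10^-12 s = 5.81×10^-4 m = 0.581 mm.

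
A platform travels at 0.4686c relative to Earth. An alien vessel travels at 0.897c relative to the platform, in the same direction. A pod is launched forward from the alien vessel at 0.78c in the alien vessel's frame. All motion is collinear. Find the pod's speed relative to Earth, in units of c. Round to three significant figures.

0.995c

Apply u = (u'+v)/(1+u'v) twice. Pod in the platform frame: (0.78+0.897)/(1+0.78·0.897) = 1.677/1.69966 = 0.98667c.
That velocity, transformed to the rest frame of Earth: (0.98667+0.4686)/(1+0.98667·0.4686) = 1.45527/1.462353562 = 0.99516c.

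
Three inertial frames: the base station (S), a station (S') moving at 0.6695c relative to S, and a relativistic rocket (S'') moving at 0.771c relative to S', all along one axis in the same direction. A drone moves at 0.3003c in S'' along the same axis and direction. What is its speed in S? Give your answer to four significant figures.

Compose velocities in two stages. Stage 1 (into S'): u₁ = (0.3003+0.771)/(1+0.3003×0.771) = 0.86989.
Stage 2 (into S): u = (0.86989+0.6695)/(1+0.86989×0.6695) = 0.97283, so the speed is 0.9728c.

0.9728c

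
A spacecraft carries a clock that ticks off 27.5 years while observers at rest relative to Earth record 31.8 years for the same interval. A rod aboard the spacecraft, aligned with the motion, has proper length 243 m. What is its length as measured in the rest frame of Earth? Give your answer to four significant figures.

γ = Δt/Δτ = 31.8/27.5 = 1.15636.
L = L₀/γ = 243/1.15636 = 210.1 m.

210.1 m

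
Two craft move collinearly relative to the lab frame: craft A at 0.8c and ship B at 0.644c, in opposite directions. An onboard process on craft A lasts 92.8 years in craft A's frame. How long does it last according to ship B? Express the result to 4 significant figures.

306.3 years

Transform craft A's velocity into ship B's frame: (0.8 + 0.644)/(1 + 0.8·0.644) = 1.444/1.5152, so the relative speed is 0.95301c.
At |u| = 0.95301c, γ = (1 − 0.908228)^(−1/2) = 3.301.
Craft A's interval is proper; time dilation gives Δt_B = γΔτ = 3.301 × 92.8 years = 306.3 years.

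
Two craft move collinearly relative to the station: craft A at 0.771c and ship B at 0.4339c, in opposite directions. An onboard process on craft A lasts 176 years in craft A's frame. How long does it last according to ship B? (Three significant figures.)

Transform craft A's velocity into ship B's frame: (0.771 + 0.4339)/(1 + 0.771·0.4339) = 1.2049/1.3345369, so the relative speed is 0.90286c.
γ for this relative speed: γ = 1/√(1 − 0.815156) = 2.3259.
The clock on craft A records proper time, so ship B measures Δt = γΔτ = 2.3259 × 176 = 409 years.

409 years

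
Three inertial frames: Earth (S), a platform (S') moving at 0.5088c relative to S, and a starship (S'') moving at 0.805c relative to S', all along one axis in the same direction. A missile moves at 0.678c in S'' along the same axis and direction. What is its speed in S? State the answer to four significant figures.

First combine the missile and starship (S''→S'): u₁ = (0.678 + 0.805)/(1 + 0.678×0.805) = 1.483/1.54579 = 0.95938.
Then combine with the platform (S'→S): u = (0.95938 + 0.5088)/(1 + 0.95938×0.5088) = 1.46818/1.488132544 = 0.98659.

0.9866c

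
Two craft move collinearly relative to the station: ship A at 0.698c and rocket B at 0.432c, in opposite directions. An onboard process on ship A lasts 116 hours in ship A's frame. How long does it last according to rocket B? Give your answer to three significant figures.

234 hours

The velocity of ship A relative to rocket B is (0.698 + 0.432)c / (1 + 0.698×0.432) = 0.8682c; relative speed 0.8682c.
γ for this relative speed: γ = 1/√(1 − 0.753771) = 2.0153.
The clock on ship A records proper time, so rocket B measures Δt = γΔτ = 2.0153 × 116 = 234 hours.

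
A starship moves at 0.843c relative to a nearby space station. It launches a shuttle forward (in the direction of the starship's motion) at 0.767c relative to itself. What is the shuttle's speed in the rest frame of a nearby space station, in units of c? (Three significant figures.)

0.978c

In units of c, u = (u' + v)/(1 + u'v) with u' = 0.767 and v = 0.843.
Numerator: 0.767 + 0.843 = 1.61. Denominator: 1 + (0.767)(0.843) = 1.646581.
u = 1.61/1.646581 = 0.97778, so the speed is 0.978c.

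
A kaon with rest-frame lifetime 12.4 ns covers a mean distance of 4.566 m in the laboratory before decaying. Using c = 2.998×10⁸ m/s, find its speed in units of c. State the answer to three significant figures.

Lab distance = (lab lifetime)·v = γτ·βc, so βγ = d/(cτ) = 4.566/(2.998×10⁸ × 1.240×10^-8) = 1.2282.
With βγ = 1.2282: γ² = 1 + (βγ)² = 2.50848, and β = (βγ)/γ = 1.2282/1.58382 = 0.775.

0.775c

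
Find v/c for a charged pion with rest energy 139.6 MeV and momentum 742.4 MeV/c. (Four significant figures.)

0.9828

βγ = pc/(mc²) = 742.4/139.6 = 5.3181.
Since γ² = 1 + (βγ)² = 29.2822, γ = √29.2822 = 5.4113, and β = (βγ)/γ = 5.3181/5.4113 = 0.9828.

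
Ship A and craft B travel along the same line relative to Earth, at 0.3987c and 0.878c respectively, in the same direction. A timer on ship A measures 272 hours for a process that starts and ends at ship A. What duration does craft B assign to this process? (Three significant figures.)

Speed of ship A in craft B's frame: u = (v_A − v_B)/(1 − v_A v_B/c²) = (0.3987 − 0.878)/(1 − 0.3987×0.878) = −0.4793/0.6499414 = −0.73745; |u| = 0.73745c.
At |u| = 0.73745c, γ = (1 − 0.543833)^(−1/2) = 1.4806.
The clock on ship A records proper time, so craft B measures Δt = γΔτ = 1.4806 × 272 = 403 hours.

403 hours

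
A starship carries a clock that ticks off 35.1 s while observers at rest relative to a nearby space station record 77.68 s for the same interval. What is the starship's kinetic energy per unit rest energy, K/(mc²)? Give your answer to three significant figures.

γ = Δt/Δτ = 77.68/35.1 = 2.21311.
K/(mc²) = γ − 1 = 2.21311 − 1 = 1.21.

1.21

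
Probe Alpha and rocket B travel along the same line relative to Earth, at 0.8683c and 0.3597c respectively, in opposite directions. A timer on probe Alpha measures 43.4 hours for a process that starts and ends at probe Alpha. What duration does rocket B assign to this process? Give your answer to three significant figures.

Speed of probe Alpha in rocket B's frame: u = (v_A + v_B)/(1 + v_A v_B/c²) = (0.8683 + 0.3597)/(1 + 0.8683×0.3597) = 1.228/1.31232751 = 0.93574; |u| = 0.93574c.
At |u| = 0.93574c, γ = (1 − 0.875609)^(−1/2) = 2.8353.
The clock on probe Alpha records proper time, so rocket B measures Δt = γΔτ = 2.8353 × 43.4 = 123 hours.

123 hours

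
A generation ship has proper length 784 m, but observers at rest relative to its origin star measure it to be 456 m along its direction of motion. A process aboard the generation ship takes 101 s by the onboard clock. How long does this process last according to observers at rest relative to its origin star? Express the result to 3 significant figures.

174 s

γ = L₀/L = 784/456 = 1.7193.
Δt = γΔτ = 1.7193 × 101 = 174 s.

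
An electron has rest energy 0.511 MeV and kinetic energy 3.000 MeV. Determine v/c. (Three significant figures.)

0.989

K = (γ−1)mc², so γ = 1 + 3.000/0.511 = 6.8708.
Then v/c = √(1 − γ⁻²) = √(1 − 0.0211829) = √0.9788171 = 0.989.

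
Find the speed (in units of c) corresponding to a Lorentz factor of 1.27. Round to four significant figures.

β = √(1 − 1/γ²) = √(1 − 1/1.6129) = √0.379999 = 0.6164.

0.6164c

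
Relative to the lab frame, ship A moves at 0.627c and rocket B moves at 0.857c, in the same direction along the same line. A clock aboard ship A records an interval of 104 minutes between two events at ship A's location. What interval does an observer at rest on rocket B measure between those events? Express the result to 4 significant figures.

119.9 minutes

The velocity of ship A relative to rocket B is (0.627 − 0.857)c / (1 − 0.627×0.857) = −0.49712c; relative speed 0.49712c.
γ for this relative speed: γ = 1/√(1 − 0.247128) = 1.1525.
The clock on ship A records proper time, so rocket B measures Δt = γΔτ = 1.1525 × 104 = 119.9 minutes.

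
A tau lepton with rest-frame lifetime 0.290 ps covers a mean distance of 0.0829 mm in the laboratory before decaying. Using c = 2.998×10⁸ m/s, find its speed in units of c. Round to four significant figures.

0.6901c

Let x = d/(cτ) = 8.290×10^-5 m / (2.998×10⁸ m/s × 2.900×10^-13 s) = 0.95351. Since d = βγcτ, x = βγ = β/√(1−β²).
Solving: β² = x²/(1+x²) = 0.909181/1.909181 = 0.476215, so β = 0.6901.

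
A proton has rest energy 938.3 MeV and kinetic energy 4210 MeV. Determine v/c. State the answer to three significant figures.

0.983

K = (γ−1)mc², so γ = 1 + 4210/938.3 = 5.4868.
Then v/c = √(1 − γ⁻²) = √(1 − 0.0332171) = √0.9667829 = 0.983.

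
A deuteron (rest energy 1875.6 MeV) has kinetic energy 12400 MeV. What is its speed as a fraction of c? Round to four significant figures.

K = (γ−1)mc², so γ = 1 + 12400/1875.6 = 7.6112.
Then v/c = √(1 − γ⁻²) = √(1 − 0.0172621) = √0.9827379 = 0.9913.

0.9913c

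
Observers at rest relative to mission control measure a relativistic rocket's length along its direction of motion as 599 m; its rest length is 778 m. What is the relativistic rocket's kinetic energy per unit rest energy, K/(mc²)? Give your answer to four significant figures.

Length contraction gives γ = L₀/L = 778/599 = 1.29883.
K/(mc²) = γ − 1 = 1.29883 − 1 = 0.2988.

0.2988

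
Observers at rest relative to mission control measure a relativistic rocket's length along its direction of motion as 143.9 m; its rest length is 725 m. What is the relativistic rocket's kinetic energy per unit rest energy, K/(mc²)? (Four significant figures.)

Length contraction gives γ = L₀/L = 725/143.9 = 5.03822.
Since K = (γ−1)mc², K/(mc²) = 5.03822 − 1 = 4.038.

4.038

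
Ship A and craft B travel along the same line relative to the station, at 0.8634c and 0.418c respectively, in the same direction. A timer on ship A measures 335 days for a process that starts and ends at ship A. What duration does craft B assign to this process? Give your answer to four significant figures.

Speed of ship A in craft B's frame: u = (v_A − v_B)/(1 − v_A v_B/c²) = (0.8634 − 0.418)/(1 − 0.8634×0.418) = 0.4454/0.6390988 = 0.69692; |u| = 0.69692c.
At |u| = 0.69692c, γ = (1 − 0.485697)^(−1/2) = 1.3944.
The clock on ship A records proper time, so craft B measures Δt = γΔτ = 1.3944 × 335 = 467.1 days.

467.1 days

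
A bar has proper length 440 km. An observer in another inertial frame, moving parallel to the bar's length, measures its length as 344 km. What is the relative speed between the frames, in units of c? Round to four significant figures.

0.6235c

Length contraction gives γ = L₀/L = 440/344 = 1.2791.
β = √(1 − 1/γ²) = √0.388789 = 0.6235.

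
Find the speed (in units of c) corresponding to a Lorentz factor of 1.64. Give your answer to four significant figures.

β = √(1 − 1/γ²) = √(1 − 1/2.6896) = √0.628198 = 0.7926.

0.7926c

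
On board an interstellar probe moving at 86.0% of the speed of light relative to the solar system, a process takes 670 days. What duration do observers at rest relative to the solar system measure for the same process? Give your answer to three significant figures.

γ = 1/√(1 − β²) = 1/√(1 − 0.7396) = 1/√0.2604 = 1/0.510294 = 1.9597.
The onboard clock measures proper time, so the interval in the rest frame of the solar system is dilated: Δt = γ·Δτ = 1.9597 × 670 days = 1310 days.

1310 days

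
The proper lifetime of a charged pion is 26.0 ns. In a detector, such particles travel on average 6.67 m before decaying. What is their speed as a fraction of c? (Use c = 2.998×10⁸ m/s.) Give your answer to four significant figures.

0.6502c

Let x = d/(cτ) = 6.670 m / (2.998×10⁸ m/s × 2.600×10^-8 s) = 0.8557. Since d = βγcτ, x = βγ = β/√(1−β²).
Solving: β² = x²/(1+x²) = 0.732222/1.732222 = 0.422707, so β = 0.6502.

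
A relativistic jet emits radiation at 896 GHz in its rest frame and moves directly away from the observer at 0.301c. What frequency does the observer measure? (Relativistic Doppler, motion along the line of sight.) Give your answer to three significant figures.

Relativistic Doppler (source moving away): f_obs = f_src · √((1−β)/(1+β)).
With β = 0.301: factor = √(0.699/1.301) = 0.73299.
f_obs = 896 × 0.73299 = 657 GHz.

657 GHz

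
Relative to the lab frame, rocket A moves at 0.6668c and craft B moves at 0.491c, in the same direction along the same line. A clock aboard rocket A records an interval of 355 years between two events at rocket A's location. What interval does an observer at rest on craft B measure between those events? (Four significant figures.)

367.8 years

The velocity of rocket A relative to craft B is (0.6668 − 0.491)c / (1 − 0.6668×0.491) = 0.26137c; relative speed 0.26137c.
γ for this relative speed: γ = 1/√(1 − 0.0683143) = 1.036.
The clock on rocket A records proper time, so craft B measures Δt = γΔτ = 1.036 × 355 = 367.8 years.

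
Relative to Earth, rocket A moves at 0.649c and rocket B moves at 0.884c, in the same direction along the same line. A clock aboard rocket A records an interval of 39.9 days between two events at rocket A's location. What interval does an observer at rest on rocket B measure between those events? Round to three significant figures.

Speed of rocket A in rocket B's frame: u = (v_A − v_B)/(1 − v_A v_B/c²) = (0.649 − 0.884)/(1 − 0.649×0.884) = −0.235/0.426284 = −0.55128; |u| = 0.55128c.
γ for this relative speed: γ = 1/√(1 − 0.30391) = 1.1986.
The clock on rocket A records proper time, so rocket B measures Δt = γΔτ = 1.1986 × 39.9 = 47.8 days.

47.8 days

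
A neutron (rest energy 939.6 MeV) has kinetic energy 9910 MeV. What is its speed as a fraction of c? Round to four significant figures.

0.9962c

K = (γ−1)mc², so γ = 1 + 9910/939.6 = 11.547.
Then v/c = √(1 − γ⁻²) = √(1 − 0.00750001) = √0.99249999 = 0.9962.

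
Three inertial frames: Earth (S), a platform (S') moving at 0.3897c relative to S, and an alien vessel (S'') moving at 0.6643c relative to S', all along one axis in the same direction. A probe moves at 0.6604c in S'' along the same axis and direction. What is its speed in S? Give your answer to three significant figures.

0.964c

Apply u = (u'+v)/(1+u'v) twice. Probe in the platform frame: (0.6604+0.6643)/(1+0.6604·0.6643) = 1.3247/1.43870372 = 0.92076c.
That velocity, transformed to the rest frame of Earth: (0.92076+0.3897)/(1+0.92076·0.3897) = 1.31046/1.358820172 = 0.96441c.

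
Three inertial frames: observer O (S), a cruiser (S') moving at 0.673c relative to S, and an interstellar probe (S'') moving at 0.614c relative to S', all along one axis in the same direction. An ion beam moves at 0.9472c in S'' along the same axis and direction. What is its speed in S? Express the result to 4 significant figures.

Compose velocities in two stages. Stage 1 (into S'): u₁ = (0.9472+0.614)/(1+0.9472×0.614) = 0.98711.
Stage 2 (into S): u = (0.98711+0.673)/(1+0.98711×0.673) = 0.99747, so the speed is 0.9975c.

0.9975c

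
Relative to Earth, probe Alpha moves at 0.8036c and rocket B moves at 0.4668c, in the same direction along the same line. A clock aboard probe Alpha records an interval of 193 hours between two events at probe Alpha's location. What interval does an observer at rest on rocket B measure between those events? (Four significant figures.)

Transform probe Alpha's velocity into rocket B's frame: (0.8036 − 0.4668)/(1 − 0.8036·0.4668) = 0.3368/0.62487952, so the relative speed is 0.53898c.
γ for this relative speed: γ = 1/√(1 − 0.290499) = 1.1872.
Probe Alpha's interval is proper; time dilation gives Δt_B = γΔτ = 1.1872 × 193 hours = 229.1 hours.

229.1 hours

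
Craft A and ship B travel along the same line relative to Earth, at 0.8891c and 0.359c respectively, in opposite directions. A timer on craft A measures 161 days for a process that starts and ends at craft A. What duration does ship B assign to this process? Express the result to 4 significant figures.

Transform craft A's velocity into ship B's frame: (0.8891 + 0.359)/(1 + 0.8891·0.359) = 1.2481/1.3191869, so the relative speed is 0.94611c.
At |u| = 0.94611c, γ = (1 − 0.895124)^(−1/2) = 3.0879.
Craft A's interval is proper; time dilation gives Δt_B = γΔτ = 3.0879 × 161 days = 497.2 days.

497.2 days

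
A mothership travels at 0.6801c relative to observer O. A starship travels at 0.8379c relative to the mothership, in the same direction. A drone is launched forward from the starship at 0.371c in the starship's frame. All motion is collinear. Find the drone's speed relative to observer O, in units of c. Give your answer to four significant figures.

Apply u = (u'+v)/(1+u'v) twice. Drone in the mothership frame: (0.371+0.8379)/(1+0.371·0.8379) = 1.2089/1.3108609 = 0.92222c.
That velocity, transformed to the rest frame of observer O: (0.92222+0.6801)/(1+0.92222·0.6801) = 1.60232/1.627201822 = 0.98471c.

0.9847c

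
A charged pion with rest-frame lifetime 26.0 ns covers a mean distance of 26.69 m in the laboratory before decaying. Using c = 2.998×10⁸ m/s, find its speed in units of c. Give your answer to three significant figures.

0.960c

Lab distance = (lab lifetime)·v = γτ·βc, so βγ = d/(cτ) = 26.69/(2.998×10⁸ × 2.600×10^-8) = 3.4241.
With βγ = 3.4241: γ² = 1 + (βγ)² = 12.7245, and β = (βγ)/γ = 3.4241/3.56714 = 0.960.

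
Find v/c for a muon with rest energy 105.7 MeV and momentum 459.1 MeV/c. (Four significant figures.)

pc/(mc²) = 459.1/105.7 = 4.3434 = βγ = β/√(1−β²).
So β² = x²/(1 + x²) with x = 4.3434: x² = 18.8651, β² = 18.8651/19.8651 = 0.94966, β = 0.9745.

0.9745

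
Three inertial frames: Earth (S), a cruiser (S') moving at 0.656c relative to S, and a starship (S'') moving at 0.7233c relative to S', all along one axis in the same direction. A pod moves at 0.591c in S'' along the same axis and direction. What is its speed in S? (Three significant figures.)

Compose velocities in two stages. Stage 1 (into S'): u₁ = (0.591+0.7233)/(1+0.591×0.7233) = 0.92072.
Stage 2 (into S): u = (0.92072+0.656)/(1+0.92072×0.656) = 0.983, so the speed is 0.983c.

0.983c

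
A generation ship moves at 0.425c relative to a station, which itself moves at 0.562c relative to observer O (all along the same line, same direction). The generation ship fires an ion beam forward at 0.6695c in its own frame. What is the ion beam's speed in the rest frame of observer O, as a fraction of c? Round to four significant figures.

0.9562c

First combine the ion beam and generation ship (S''→S'): u₁ = (0.6695 + 0.425)/(1 + 0.6695×0.425) = 1.0945/1.2845375 = 0.85206.
Then combine with the station (S'→S): u = (0.85206 + 0.562)/(1 + 0.85206×0.562) = 1.41406/1.47885772 = 0.95618.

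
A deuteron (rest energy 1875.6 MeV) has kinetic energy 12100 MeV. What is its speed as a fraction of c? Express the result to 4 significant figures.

K = (γ−1)mc², so γ = 1 + 12100/1875.6 = 7.4513.
Then v/c = √(1 − γ⁻²) = √(1 − 0.0180109) = √0.9819891 = 0.9910.

0.9910c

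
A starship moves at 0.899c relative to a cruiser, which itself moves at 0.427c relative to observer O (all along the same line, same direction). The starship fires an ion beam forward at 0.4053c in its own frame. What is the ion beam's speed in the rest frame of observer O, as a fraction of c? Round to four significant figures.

Compose velocities in two stages. Stage 1 (into S'): u₁ = (0.4053+0.899)/(1+0.4053×0.899) = 0.95598.
Stage 2 (into S): u = (0.95598+0.427)/(1+0.95598×0.427) = 0.98209, so the speed is 0.9821c.

0.9821c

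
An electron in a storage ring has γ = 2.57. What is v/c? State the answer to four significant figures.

0.9212

β = √(1 − 1/γ²) = √(1 − 1/6.6049) = √0.848597 = 0.9212.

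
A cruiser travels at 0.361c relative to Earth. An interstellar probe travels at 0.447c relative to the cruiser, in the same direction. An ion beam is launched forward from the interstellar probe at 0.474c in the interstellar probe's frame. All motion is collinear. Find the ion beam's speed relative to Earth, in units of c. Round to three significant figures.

Compose velocities in two stages. Stage 1 (into S'): u₁ = (0.474+0.447)/(1+0.474×0.447) = 0.75998.
Stage 2 (into S): u = (0.75998+0.361)/(1+0.75998×0.361) = 0.87965, so the speed is 0.880c.

0.880c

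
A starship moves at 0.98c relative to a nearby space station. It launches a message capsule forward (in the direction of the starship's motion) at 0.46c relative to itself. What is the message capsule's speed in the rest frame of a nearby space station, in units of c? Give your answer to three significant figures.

0.993c

Relativistic velocity addition: u = (u' + v)/(1 + u'v/c²), with u' = 0.46c and v = 0.98c.
Numerator: 0.46 + 0.98 = 1.44. Denominator: 1 + (0.46)(0.98) = 1.4508.
u = 1.44/1.4508 = 0.99256, so the speed is 0.993c.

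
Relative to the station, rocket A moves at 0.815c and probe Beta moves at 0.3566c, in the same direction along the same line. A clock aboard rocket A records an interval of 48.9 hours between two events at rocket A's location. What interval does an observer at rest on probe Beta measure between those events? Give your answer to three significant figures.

64.1 hours

The velocity of rocket A relative to probe Beta is (0.815 − 0.3566)c / (1 − 0.815×0.3566) = 0.64621c; relative speed 0.64621c.
At |u| = 0.64621c, γ = (1 − 0.417587)^(−1/2) = 1.3103.
The clock on rocket A records proper time, so probe Beta measures Δt = γΔτ = 1.3103 × 48.9 = 64.1 hours.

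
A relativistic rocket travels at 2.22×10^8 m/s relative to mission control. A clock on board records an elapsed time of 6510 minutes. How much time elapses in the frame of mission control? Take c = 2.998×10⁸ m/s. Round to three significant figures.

β = v/c = (2.22×10^8 m/s)/(2.998×10⁸ m/s) = 0.740494.
γ = 1/√(1 − β²) = 1/√(1 − 0.5483314) = 1/√0.4516686 = 1/0.672063 = 1.488.
The onboard clock measures proper time, so the interval in the rest frame of mission control is dilated: Δt = γ·Δτ = 1.488 × 6510 minutes = 9690 minutes.

9690 minutes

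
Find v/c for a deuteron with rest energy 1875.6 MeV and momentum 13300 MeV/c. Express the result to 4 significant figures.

βγ = pc/(mc²) = 13300/1875.6 = 7.0911.
Since γ² = 1 + (βγ)² = 51.2837, γ = √51.2837 = 7.16126, and β = (βγ)/γ = 7.0911/7.16126 = 0.9902.

0.9902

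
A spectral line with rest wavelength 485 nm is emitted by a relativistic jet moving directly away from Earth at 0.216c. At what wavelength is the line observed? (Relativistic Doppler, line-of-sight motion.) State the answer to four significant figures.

Relativistic Doppler for wavelength: λ_obs = λ_src · √((1+β)/(1−β)).
With β = 0.216: factor = √(1.216/0.784) = 1.2454.
λ_obs = 485 × 1.2454 = 604.0 nm.

604.0 nm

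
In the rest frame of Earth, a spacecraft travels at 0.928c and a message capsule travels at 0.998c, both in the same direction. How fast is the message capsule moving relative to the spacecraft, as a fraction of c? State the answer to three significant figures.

Transform to the spacecraft's frame: u' = (u − v)/(1 − uv/c²).
u' = (0.998 − 0.928)/(1 − 0.998×0.928) = 0.07/0.073856 = 0.94779.
Speed in the spacecraft's frame: 0.948c (in the same direction).

0.948c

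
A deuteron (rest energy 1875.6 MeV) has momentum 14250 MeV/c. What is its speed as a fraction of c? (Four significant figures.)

0.9914c

βγ = pc/(mc²) = 14250/1875.6 = 7.5976.
Since γ² = 1 + (βγ)² = 58.7235, γ = √58.7235 = 7.66313, and β = (βγ)/γ = 7.5976/7.66313 = 0.9914.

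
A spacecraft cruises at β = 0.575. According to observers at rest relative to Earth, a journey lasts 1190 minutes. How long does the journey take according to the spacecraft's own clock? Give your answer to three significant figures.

974 minutes

γ = 1/√(1 − β²) = 1/√(1 − 0.330625) = 1/√0.669375 = 1/0.818153 = 1.2223.
The spacecraft's clock runs slow as seen from Earth, so Δτ = Δt/γ = 1190/1.2223 = 974 minutes.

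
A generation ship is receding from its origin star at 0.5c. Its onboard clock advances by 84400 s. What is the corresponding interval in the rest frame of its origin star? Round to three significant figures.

With β = 0.5, γ = 1/√(1 − 0.5²) = 1/√0.75 = 1.1547.
The onboard clock measures proper time, so the interval in the rest frame of its origin star is dilated: Δt = γ·Δτ = 1.1547 × 84400 s = 97500 s.

97500 s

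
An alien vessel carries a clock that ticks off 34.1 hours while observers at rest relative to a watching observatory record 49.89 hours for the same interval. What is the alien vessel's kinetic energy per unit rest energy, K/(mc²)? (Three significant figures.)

0.463

γ = Δt/Δτ = 49.89/34.1 = 1.46305.
Since K = (γ−1)mc², K/(mc²) = 1.46305 − 1 = 0.463.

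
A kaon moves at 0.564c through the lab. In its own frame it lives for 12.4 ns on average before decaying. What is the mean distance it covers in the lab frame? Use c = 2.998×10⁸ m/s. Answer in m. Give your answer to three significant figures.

2.54 m

β² = 0.318096, so γ = 1/√0.681904 = 1.211.
Lab-frame lifetime: Δt = γτ = 1.211 × 12.4 ns = 15.016 ns.
Distance: d = vΔt = 0.564 × 2.998×10⁸ m/s × 1.5016×10^-8 s = 2.54 m.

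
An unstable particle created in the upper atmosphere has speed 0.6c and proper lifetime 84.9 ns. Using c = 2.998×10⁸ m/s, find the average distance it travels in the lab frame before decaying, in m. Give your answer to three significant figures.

19.1 m

γ = 1/√(1 − β²) = 1/√(1 − 0.36) = 1/√0.64 = 1/0.8 = 1.25.
Lab-frame lifetime: Δt = γτ = 1.25 × 84.9 ns = 106.12 ns.
Distance: d = vΔt = 0.6 × 2.998×10⁸ m/s × 1.0612×10^-7 s = 19.1 m.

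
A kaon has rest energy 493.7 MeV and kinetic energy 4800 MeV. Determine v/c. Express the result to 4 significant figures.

0.9956

K = (γ−1)mc², so γ = 1 + 4800/493.7 = 10.723.
Then v/c = √(1 − γ⁻²) = √(1 − 0.00869696) = √0.99130304 = 0.9956.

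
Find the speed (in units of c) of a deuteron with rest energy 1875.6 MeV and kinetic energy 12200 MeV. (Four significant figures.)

γ = 1 + K/(mc²) = 1 + 12200/1875.6 = 7.5046.
β = √(1 − 1/γ²) = √(1 − 0.017756) = √0.982244 = 0.9911.

0.9911c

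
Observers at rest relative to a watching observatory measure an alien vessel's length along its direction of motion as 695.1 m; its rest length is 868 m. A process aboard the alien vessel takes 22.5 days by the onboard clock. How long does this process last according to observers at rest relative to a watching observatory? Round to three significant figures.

Length contraction gives γ = L₀/L = 868/695.1 = 1.24874.
Δt = γΔτ = 1.24874 × 22.5 = 28.1 days.

28.1 days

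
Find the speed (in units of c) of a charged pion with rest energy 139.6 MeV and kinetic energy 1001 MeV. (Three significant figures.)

γ = 1 + K/(mc²) = 1 + 1001/139.6 = 8.1705.
β = √(1 − 1/γ²) = √(1 − 0.0149797) = √0.9850203 = 0.992.

0.992c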